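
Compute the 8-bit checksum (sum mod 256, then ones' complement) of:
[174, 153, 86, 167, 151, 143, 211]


Sum = 1085 mod 256 = 61
Complement = 194

194


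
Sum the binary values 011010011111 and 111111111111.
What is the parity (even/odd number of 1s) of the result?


011010011111 = 1695
111111111111 = 4095
Sum = 5790 = 1011010011110
1s count = 8

even parity (8 ones in 1011010011110)


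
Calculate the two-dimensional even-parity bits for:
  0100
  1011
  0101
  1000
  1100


Row parities: 11010
Column parities: 1110

Row P: 11010, Col P: 1110, Corner: 1


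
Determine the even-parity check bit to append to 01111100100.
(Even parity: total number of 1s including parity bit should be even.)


Number of 1s in data: 6
Parity bit: 0

0


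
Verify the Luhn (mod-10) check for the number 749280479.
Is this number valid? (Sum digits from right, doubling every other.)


Luhn sum = 54
54 mod 10 = 4

Invalid (Luhn sum mod 10 = 4)


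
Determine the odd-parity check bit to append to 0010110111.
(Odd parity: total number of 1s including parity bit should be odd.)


Number of 1s in data: 6
Parity bit: 1

1


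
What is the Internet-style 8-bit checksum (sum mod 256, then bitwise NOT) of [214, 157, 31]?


Sum = 402 mod 256 = 146
Complement = 109

109


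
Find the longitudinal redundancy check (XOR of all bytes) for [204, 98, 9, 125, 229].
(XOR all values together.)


XOR chain: 204 ^ 98 ^ 9 ^ 125 ^ 229 = 63

63


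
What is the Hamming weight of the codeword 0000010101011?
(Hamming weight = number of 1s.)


Counting 1s in 0000010101011

5


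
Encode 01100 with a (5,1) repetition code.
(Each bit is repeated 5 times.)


Each bit -> 5 copies

0000011111111110000000000


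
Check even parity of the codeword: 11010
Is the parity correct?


Number of 1s: 3

No, parity error (3 ones)


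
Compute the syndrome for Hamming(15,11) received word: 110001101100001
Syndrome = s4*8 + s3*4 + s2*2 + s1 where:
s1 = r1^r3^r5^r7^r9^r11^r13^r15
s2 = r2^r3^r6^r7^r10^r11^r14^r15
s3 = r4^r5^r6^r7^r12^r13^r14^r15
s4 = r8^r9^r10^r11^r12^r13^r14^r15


s1=0, s2=1, s3=1, s4=1

Syndrome = 14 (error at position 14)


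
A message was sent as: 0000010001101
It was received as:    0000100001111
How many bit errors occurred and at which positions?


XOR: 0000110000010

3 error(s) at position(s): 4, 5, 11


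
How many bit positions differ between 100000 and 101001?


XOR: 001001
Count of 1s: 2

2


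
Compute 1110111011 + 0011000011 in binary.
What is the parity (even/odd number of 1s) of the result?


1110111011 = 955
0011000011 = 195
Sum = 1150 = 10001111110
1s count = 7

odd parity (7 ones in 10001111110)


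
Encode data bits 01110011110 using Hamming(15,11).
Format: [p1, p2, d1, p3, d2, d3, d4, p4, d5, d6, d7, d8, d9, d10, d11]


Parity bits: p1=0, p2=0, p3=0, p4=0

000011100011110


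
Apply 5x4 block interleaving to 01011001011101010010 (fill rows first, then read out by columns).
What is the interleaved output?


Matrix:
  0101
  1001
  0111
  0101
  0010
Read columns: 01000101100010111110

01000101100010111110


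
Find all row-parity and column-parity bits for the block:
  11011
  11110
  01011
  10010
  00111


Row parities: 00101
Column parities: 11011

Row P: 00101, Col P: 11011, Corner: 0


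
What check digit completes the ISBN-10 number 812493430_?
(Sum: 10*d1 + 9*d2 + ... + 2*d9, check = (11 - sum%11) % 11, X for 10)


Weighted sum: 227
227 mod 11 = 7

Check digit: 4


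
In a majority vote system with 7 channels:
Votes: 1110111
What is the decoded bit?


Ones: 6 out of 7
Threshold: 4

1 (6/7 voted 1)


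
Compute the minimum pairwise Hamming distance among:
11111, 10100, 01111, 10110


Comparing all pairs, minimum distance: 1
Can detect 0 errors, correct 0 errors

1


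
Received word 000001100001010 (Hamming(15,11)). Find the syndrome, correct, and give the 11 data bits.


Syndrome = 3: error at position 3

Data: 10110001010 (corrected bit 3)


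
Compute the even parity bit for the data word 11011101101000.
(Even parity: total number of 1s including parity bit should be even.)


Number of 1s in data: 8
Parity bit: 0

0


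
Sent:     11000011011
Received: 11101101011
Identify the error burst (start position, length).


XOR: 00101110000

Burst at position 2, length 5


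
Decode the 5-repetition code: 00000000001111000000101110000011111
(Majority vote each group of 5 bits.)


Groups: 00000, 00000, 11110, 00000, 10111, 00000, 11111
Majority votes: 0010101

0010101


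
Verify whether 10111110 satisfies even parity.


Number of 1s: 6

Yes, parity is correct (6 ones)


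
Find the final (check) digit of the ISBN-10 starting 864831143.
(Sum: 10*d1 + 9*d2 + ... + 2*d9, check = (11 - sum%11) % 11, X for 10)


Weighted sum: 267
267 mod 11 = 3

Check digit: 8


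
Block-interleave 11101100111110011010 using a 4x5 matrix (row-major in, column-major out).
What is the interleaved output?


Matrix:
  11101
  10011
  11100
  11010
Read columns: 11111011101001011100

11111011101001011100


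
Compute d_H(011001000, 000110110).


XOR: 011111110
Count of 1s: 7

7


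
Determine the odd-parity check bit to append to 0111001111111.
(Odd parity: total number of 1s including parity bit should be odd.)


Number of 1s in data: 10
Parity bit: 1

1


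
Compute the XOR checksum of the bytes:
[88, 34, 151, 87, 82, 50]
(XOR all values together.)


XOR chain: 88 ^ 34 ^ 151 ^ 87 ^ 82 ^ 50 = 218

218


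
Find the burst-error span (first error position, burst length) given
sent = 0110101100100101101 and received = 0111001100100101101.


XOR: 0001100000000000000

Burst at position 3, length 2


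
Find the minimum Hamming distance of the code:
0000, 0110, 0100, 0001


Comparing all pairs, minimum distance: 1
Can detect 0 errors, correct 0 errors

1


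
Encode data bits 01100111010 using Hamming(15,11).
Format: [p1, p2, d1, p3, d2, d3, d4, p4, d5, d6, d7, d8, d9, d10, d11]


Parity bits: p1=0, p2=0, p3=0, p4=0

000011000111010


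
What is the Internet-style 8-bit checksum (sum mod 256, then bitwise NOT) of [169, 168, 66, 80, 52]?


Sum = 535 mod 256 = 23
Complement = 232

232


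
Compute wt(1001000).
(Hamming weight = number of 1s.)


Counting 1s in 1001000

2


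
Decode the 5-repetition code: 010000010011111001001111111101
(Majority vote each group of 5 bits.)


Groups: 01000, 00100, 11111, 00100, 11111, 11101
Majority votes: 001011

001011


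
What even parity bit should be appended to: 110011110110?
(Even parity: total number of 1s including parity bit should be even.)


Number of 1s in data: 8
Parity bit: 0

0


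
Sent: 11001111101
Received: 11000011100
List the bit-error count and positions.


XOR: 00001100001

3 error(s) at position(s): 4, 5, 10


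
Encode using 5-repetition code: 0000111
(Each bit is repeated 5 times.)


Each bit -> 5 copies

00000000000000000000111111111111111


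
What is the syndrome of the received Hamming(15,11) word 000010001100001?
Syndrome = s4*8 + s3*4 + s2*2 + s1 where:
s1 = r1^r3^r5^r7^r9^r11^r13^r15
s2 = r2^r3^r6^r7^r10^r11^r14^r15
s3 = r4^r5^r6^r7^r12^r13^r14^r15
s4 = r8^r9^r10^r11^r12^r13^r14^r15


s1=1, s2=0, s3=0, s4=1

Syndrome = 9 (error at position 9)


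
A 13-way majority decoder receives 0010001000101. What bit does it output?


Ones: 4 out of 13
Threshold: 7

0 (4/13 voted 1)


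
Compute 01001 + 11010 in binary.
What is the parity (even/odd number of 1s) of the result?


01001 = 9
11010 = 26
Sum = 35 = 100011
1s count = 3

odd parity (3 ones in 100011)


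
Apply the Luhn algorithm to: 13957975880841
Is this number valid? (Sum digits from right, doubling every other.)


Luhn sum = 75
75 mod 10 = 5

Invalid (Luhn sum mod 10 = 5)


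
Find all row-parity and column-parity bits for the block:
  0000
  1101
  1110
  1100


Row parities: 0110
Column parities: 1111

Row P: 0110, Col P: 1111, Corner: 0


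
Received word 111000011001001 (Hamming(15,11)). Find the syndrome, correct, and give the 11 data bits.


Syndrome = 2: error at position 2

Data: 10001001001 (corrected bit 2)


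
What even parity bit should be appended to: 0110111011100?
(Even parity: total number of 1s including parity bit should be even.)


Number of 1s in data: 8
Parity bit: 0

0


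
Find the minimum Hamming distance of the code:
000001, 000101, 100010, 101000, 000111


Comparing all pairs, minimum distance: 1
Can detect 0 errors, correct 0 errors

1


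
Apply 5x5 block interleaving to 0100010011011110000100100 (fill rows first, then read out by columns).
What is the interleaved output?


Matrix:
  01000
  10011
  01111
  00001
  00100
Read columns: 0100010100001010110001110

0100010100001010110001110


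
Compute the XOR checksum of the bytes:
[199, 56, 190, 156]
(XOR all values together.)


XOR chain: 199 ^ 56 ^ 190 ^ 156 = 221

221


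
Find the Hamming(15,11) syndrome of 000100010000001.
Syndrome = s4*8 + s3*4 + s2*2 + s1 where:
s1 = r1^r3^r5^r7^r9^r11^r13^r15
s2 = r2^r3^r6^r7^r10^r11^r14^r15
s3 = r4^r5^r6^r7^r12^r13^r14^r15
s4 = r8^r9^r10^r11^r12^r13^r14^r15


s1=1, s2=1, s3=0, s4=0

Syndrome = 3 (error at position 3)


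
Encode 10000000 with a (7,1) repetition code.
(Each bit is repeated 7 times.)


Each bit -> 7 copies

11111110000000000000000000000000000000000000000000000000


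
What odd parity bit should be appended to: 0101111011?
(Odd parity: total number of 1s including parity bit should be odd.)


Number of 1s in data: 7
Parity bit: 0

0


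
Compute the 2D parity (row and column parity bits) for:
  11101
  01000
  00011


Row parities: 010
Column parities: 10110

Row P: 010, Col P: 10110, Corner: 1


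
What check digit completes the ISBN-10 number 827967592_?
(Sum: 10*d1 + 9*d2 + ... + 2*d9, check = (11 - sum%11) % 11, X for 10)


Weighted sum: 339
339 mod 11 = 9

Check digit: 2


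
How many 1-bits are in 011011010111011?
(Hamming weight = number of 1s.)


Counting 1s in 011011010111011

10


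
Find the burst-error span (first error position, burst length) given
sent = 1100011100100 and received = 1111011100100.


XOR: 0011000000000

Burst at position 2, length 2


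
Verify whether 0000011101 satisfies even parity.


Number of 1s: 4

Yes, parity is correct (4 ones)


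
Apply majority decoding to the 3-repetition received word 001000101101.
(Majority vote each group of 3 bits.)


Groups: 001, 000, 101, 101
Majority votes: 0011

0011


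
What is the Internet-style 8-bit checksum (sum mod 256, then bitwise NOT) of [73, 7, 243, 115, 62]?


Sum = 500 mod 256 = 244
Complement = 11

11


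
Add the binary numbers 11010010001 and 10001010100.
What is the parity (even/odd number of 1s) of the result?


11010010001 = 1681
10001010100 = 1108
Sum = 2789 = 101011100101
1s count = 7

odd parity (7 ones in 101011100101)


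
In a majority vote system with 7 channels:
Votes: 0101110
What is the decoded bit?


Ones: 4 out of 7
Threshold: 4

1 (4/7 voted 1)


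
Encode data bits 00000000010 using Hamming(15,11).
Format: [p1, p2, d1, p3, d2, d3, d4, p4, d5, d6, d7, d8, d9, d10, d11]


Parity bits: p1=0, p2=1, p3=1, p4=1

010100010000010


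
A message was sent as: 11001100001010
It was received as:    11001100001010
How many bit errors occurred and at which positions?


XOR: 00000000000000

0 errors (received matches sent)


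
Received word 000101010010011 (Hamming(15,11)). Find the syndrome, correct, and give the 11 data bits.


Syndrome = 0: no error detected

Data: 00100010011 (no errors)


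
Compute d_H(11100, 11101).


XOR: 00001
Count of 1s: 1

1


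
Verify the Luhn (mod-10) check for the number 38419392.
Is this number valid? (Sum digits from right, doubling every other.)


Luhn sum = 46
46 mod 10 = 6

Invalid (Luhn sum mod 10 = 6)


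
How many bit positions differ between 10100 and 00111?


XOR: 10011
Count of 1s: 3

3


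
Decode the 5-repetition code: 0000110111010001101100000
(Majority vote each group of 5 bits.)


Groups: 00001, 10111, 01000, 11011, 00000
Majority votes: 01010

01010


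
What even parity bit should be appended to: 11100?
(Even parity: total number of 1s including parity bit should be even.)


Number of 1s in data: 3
Parity bit: 1

1


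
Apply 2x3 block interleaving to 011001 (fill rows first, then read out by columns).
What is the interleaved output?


Matrix:
  011
  001
Read columns: 001011

001011


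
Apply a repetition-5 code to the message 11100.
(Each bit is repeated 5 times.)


Each bit -> 5 copies

1111111111111110000000000


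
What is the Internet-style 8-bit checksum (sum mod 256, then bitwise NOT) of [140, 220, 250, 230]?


Sum = 840 mod 256 = 72
Complement = 183

183


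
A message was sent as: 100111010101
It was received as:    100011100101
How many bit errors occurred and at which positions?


XOR: 000100110000

3 error(s) at position(s): 3, 6, 7


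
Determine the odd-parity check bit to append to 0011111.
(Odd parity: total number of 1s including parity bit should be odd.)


Number of 1s in data: 5
Parity bit: 0

0


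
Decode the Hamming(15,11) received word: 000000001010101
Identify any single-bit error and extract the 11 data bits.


Syndrome = 0: no error detected

Data: 00001010101 (no errors)


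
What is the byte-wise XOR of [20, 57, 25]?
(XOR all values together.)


XOR chain: 20 ^ 57 ^ 25 = 52

52


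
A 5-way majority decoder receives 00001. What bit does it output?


Ones: 1 out of 5
Threshold: 3

0 (1/5 voted 1)


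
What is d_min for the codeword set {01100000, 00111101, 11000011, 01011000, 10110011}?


Comparing all pairs, minimum distance: 3
Can detect 2 errors, correct 1 errors

3


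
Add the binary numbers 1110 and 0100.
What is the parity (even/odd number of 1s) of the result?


1110 = 14
0100 = 4
Sum = 18 = 10010
1s count = 2

even parity (2 ones in 10010)


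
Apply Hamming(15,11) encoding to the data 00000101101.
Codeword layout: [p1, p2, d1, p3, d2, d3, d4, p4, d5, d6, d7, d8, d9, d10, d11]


Parity bits: p1=0, p2=0, p3=1, p4=0

000100000101101


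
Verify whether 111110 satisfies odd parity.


Number of 1s: 5

Yes, parity is correct (5 ones)


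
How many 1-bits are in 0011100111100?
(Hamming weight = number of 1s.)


Counting 1s in 0011100111100

7


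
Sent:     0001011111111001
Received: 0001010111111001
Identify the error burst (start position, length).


XOR: 0000001000000000

Burst at position 6, length 1


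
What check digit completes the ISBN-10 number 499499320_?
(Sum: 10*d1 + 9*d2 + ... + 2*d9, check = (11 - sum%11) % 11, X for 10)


Weighted sum: 338
338 mod 11 = 8

Check digit: 3


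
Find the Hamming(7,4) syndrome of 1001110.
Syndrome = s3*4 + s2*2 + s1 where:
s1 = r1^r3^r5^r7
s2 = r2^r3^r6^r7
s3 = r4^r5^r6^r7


s1=0, s2=1, s3=1

Syndrome = 6 (error at position 6)


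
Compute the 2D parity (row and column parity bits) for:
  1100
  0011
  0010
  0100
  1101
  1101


Row parities: 001111
Column parities: 1001

Row P: 001111, Col P: 1001, Corner: 0


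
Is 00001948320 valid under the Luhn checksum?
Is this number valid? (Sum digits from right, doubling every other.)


Luhn sum = 28
28 mod 10 = 8

Invalid (Luhn sum mod 10 = 8)


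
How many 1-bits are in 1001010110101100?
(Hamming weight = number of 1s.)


Counting 1s in 1001010110101100

8


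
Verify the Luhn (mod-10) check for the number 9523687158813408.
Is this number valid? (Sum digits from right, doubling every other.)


Luhn sum = 73
73 mod 10 = 3

Invalid (Luhn sum mod 10 = 3)


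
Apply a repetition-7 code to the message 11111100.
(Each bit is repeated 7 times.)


Each bit -> 7 copies

11111111111111111111111111111111111111111100000000000000


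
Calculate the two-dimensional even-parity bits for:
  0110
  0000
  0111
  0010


Row parities: 0011
Column parities: 0011

Row P: 0011, Col P: 0011, Corner: 0


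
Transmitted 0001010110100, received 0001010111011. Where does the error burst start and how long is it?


XOR: 0000000001111

Burst at position 9, length 4


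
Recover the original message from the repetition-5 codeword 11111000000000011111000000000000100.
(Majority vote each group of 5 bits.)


Groups: 11111, 00000, 00000, 11111, 00000, 00000, 00100
Majority votes: 1001000

1001000


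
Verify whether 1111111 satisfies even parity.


Number of 1s: 7

No, parity error (7 ones)


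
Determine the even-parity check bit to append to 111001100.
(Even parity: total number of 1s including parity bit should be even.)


Number of 1s in data: 5
Parity bit: 1

1


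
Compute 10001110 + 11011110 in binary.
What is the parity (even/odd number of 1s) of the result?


10001110 = 142
11011110 = 222
Sum = 364 = 101101100
1s count = 5

odd parity (5 ones in 101101100)


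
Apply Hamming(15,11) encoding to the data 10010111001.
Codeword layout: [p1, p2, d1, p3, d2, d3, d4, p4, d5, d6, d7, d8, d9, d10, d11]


Parity bits: p1=0, p2=1, p3=1, p4=0

011100100111001


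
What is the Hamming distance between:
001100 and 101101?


XOR: 100001
Count of 1s: 2

2


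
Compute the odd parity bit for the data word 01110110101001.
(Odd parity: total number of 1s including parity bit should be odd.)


Number of 1s in data: 8
Parity bit: 1

1


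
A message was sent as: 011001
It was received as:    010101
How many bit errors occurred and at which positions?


XOR: 001100

2 error(s) at position(s): 2, 3


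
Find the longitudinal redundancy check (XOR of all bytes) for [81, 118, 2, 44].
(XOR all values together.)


XOR chain: 81 ^ 118 ^ 2 ^ 44 = 9

9


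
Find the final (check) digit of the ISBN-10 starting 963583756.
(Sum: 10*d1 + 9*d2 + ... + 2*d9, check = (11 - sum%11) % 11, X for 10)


Weighted sum: 321
321 mod 11 = 2

Check digit: 9


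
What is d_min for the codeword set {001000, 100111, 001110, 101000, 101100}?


Comparing all pairs, minimum distance: 1
Can detect 0 errors, correct 0 errors

1


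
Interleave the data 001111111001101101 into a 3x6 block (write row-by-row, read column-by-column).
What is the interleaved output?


Matrix:
  001111
  111001
  101101
Read columns: 011010111101100111

011010111101100111


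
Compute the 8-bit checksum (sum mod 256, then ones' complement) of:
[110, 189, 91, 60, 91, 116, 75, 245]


Sum = 977 mod 256 = 209
Complement = 46

46


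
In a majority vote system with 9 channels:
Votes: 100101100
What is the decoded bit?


Ones: 4 out of 9
Threshold: 5

0 (4/9 voted 1)


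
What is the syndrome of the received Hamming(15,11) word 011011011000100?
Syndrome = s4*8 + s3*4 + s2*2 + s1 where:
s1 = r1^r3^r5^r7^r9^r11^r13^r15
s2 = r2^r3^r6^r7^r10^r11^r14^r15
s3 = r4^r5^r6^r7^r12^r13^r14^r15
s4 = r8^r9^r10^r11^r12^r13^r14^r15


s1=0, s2=1, s3=1, s4=1

Syndrome = 14 (error at position 14)


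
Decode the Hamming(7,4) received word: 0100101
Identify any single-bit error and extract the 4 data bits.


Syndrome = 0: no error detected

Data: 0101 (no errors)


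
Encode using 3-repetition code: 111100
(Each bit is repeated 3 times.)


Each bit -> 3 copies

111111111111000000


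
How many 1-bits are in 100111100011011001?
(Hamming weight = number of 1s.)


Counting 1s in 100111100011011001

10


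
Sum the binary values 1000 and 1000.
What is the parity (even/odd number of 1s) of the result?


1000 = 8
1000 = 8
Sum = 16 = 10000
1s count = 1

odd parity (1 ones in 10000)


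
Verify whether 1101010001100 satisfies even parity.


Number of 1s: 6

Yes, parity is correct (6 ones)


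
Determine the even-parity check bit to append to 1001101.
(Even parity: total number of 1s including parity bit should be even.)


Number of 1s in data: 4
Parity bit: 0

0


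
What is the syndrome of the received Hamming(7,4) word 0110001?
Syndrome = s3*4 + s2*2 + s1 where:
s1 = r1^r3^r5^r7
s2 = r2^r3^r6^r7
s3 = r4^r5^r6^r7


s1=0, s2=1, s3=1

Syndrome = 6 (error at position 6)


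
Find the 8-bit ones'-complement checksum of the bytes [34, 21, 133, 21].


Sum = 209 mod 256 = 209
Complement = 46

46


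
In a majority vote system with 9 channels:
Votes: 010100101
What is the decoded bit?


Ones: 4 out of 9
Threshold: 5

0 (4/9 voted 1)


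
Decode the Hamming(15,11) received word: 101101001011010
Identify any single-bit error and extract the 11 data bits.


Syndrome = 0: no error detected

Data: 10101011010 (no errors)


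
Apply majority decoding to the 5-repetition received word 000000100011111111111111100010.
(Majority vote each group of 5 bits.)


Groups: 00000, 01000, 11111, 11111, 11111, 00010
Majority votes: 001110

001110


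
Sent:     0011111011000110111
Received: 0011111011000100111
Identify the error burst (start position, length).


XOR: 0000000000000010000

Burst at position 14, length 1


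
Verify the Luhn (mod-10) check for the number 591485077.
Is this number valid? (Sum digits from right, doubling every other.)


Luhn sum = 44
44 mod 10 = 4

Invalid (Luhn sum mod 10 = 4)


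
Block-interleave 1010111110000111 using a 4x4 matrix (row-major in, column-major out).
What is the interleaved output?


Matrix:
  1010
  1111
  1000
  0111
Read columns: 1110010111010101

1110010111010101


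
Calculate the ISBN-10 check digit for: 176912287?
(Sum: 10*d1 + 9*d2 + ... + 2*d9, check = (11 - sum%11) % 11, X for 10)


Weighted sum: 246
246 mod 11 = 4

Check digit: 7


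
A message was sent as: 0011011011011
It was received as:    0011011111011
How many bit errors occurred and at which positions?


XOR: 0000000100000

1 error(s) at position(s): 7


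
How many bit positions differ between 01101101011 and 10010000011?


XOR: 11111101000
Count of 1s: 7

7


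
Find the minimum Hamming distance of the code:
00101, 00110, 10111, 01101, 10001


Comparing all pairs, minimum distance: 1
Can detect 0 errors, correct 0 errors

1


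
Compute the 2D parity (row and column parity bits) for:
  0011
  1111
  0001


Row parities: 001
Column parities: 1101

Row P: 001, Col P: 1101, Corner: 1


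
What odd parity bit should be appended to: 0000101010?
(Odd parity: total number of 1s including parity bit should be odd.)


Number of 1s in data: 3
Parity bit: 0

0


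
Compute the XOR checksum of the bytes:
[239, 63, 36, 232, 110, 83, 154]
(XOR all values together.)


XOR chain: 239 ^ 63 ^ 36 ^ 232 ^ 110 ^ 83 ^ 154 = 187

187


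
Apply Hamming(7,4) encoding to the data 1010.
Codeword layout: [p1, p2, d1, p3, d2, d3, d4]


Parity bits: p1=1, p2=0, p3=1

1011010


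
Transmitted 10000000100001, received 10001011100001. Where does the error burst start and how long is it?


XOR: 00001011000000

Burst at position 4, length 4


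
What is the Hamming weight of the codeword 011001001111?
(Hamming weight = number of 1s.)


Counting 1s in 011001001111

7


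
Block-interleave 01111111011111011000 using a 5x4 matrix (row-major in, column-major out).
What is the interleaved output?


Matrix:
  0111
  1111
  0111
  1101
  1000
Read columns: 01011111101110011110

01011111101110011110


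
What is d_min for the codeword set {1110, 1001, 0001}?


Comparing all pairs, minimum distance: 1
Can detect 0 errors, correct 0 errors

1


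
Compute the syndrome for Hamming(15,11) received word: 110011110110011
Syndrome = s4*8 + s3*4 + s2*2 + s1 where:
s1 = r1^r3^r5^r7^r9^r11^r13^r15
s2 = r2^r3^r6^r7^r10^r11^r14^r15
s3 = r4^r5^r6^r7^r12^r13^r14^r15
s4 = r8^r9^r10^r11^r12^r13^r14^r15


s1=1, s2=1, s3=1, s4=1

Syndrome = 15 (error at position 15)


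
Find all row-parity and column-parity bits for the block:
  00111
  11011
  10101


Row parities: 101
Column parities: 01001

Row P: 101, Col P: 01001, Corner: 0


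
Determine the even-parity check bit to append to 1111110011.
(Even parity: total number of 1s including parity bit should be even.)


Number of 1s in data: 8
Parity bit: 0

0


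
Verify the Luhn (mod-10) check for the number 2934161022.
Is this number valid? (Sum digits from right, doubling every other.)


Luhn sum = 39
39 mod 10 = 9

Invalid (Luhn sum mod 10 = 9)


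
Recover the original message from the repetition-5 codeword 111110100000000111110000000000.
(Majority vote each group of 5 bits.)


Groups: 11111, 01000, 00000, 11111, 00000, 00000
Majority votes: 100100

100100


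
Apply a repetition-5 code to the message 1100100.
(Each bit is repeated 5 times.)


Each bit -> 5 copies

11111111110000000000111110000000000


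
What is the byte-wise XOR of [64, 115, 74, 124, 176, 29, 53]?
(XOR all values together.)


XOR chain: 64 ^ 115 ^ 74 ^ 124 ^ 176 ^ 29 ^ 53 = 157

157


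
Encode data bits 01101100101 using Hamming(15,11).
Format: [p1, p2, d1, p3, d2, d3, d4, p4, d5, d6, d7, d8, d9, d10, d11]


Parity bits: p1=0, p2=1, p3=0, p4=0

010011001100101


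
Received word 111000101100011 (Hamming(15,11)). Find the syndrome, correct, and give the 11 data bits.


Syndrome = 5: error at position 5

Data: 11011100011 (corrected bit 5)


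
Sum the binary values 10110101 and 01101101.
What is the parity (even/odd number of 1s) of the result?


10110101 = 181
01101101 = 109
Sum = 290 = 100100010
1s count = 3

odd parity (3 ones in 100100010)


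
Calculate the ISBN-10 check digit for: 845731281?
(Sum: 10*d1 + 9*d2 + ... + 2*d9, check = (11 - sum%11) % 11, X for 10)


Weighted sum: 262
262 mod 11 = 9

Check digit: 2


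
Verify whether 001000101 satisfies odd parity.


Number of 1s: 3

Yes, parity is correct (3 ones)


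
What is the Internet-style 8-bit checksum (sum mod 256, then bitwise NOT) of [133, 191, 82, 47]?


Sum = 453 mod 256 = 197
Complement = 58

58


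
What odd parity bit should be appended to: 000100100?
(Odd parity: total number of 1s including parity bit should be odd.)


Number of 1s in data: 2
Parity bit: 1

1


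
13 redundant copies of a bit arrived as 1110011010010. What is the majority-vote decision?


Ones: 7 out of 13
Threshold: 7

1 (7/13 voted 1)


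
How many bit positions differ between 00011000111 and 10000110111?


XOR: 10011110000
Count of 1s: 5

5


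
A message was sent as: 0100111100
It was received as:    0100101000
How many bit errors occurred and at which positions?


XOR: 0000010100

2 error(s) at position(s): 5, 7


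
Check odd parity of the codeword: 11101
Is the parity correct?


Number of 1s: 4

No, parity error (4 ones)


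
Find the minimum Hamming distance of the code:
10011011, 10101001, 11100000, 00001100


Comparing all pairs, minimum distance: 3
Can detect 2 errors, correct 1 errors

3


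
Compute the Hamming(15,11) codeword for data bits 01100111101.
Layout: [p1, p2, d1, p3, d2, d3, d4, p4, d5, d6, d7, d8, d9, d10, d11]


Parity bits: p1=0, p2=0, p3=1, p4=1

000111010111101


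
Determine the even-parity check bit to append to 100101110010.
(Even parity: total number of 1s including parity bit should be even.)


Number of 1s in data: 6
Parity bit: 0

0


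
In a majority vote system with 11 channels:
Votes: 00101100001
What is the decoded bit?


Ones: 4 out of 11
Threshold: 6

0 (4/11 voted 1)


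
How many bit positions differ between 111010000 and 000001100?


XOR: 111011100
Count of 1s: 6

6


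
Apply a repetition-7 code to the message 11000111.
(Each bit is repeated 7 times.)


Each bit -> 7 copies

11111111111111000000000000000000000111111111111111111111


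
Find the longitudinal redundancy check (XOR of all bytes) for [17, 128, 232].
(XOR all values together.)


XOR chain: 17 ^ 128 ^ 232 = 121

121


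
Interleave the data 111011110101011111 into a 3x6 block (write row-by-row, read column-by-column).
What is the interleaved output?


Matrix:
  111011
  110101
  011111
Read columns: 110111101011101111

110111101011101111


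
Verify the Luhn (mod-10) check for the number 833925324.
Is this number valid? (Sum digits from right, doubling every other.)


Luhn sum = 40
40 mod 10 = 0

Valid (Luhn sum mod 10 = 0)


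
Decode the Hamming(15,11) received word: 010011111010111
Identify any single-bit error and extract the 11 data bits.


Syndrome = 0: no error detected

Data: 01111010111 (no errors)


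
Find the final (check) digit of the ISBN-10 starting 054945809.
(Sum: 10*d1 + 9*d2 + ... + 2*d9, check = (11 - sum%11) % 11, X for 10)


Weighted sum: 239
239 mod 11 = 8

Check digit: 3


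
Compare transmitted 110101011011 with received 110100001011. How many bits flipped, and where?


XOR: 000001010000

2 error(s) at position(s): 5, 7


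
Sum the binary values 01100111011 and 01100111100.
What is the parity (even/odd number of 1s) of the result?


01100111011 = 827
01100111100 = 828
Sum = 1655 = 11001110111
1s count = 8

even parity (8 ones in 11001110111)


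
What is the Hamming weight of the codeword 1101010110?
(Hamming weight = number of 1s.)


Counting 1s in 1101010110

6


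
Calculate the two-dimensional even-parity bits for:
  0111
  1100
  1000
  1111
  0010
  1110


Row parities: 101011
Column parities: 0000

Row P: 101011, Col P: 0000, Corner: 0


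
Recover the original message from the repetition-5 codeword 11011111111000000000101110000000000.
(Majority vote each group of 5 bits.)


Groups: 11011, 11111, 10000, 00000, 10111, 00000, 00000
Majority votes: 1100100

1100100


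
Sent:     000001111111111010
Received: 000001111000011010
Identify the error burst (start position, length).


XOR: 000000000111100000

Burst at position 9, length 4


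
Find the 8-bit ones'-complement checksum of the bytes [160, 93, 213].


Sum = 466 mod 256 = 210
Complement = 45

45


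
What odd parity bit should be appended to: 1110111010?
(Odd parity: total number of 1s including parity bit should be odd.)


Number of 1s in data: 7
Parity bit: 0

0


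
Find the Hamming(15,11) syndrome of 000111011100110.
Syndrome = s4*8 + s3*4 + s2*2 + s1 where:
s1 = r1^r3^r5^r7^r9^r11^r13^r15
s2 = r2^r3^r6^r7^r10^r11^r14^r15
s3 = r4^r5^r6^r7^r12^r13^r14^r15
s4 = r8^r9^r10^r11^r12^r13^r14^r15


s1=1, s2=1, s3=1, s4=1

Syndrome = 15 (error at position 15)


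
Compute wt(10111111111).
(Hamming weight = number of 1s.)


Counting 1s in 10111111111

10


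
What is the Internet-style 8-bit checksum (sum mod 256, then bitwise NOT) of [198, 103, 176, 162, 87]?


Sum = 726 mod 256 = 214
Complement = 41

41


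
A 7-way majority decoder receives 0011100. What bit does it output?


Ones: 3 out of 7
Threshold: 4

0 (3/7 voted 1)


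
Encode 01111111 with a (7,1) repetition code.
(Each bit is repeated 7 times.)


Each bit -> 7 copies

00000001111111111111111111111111111111111111111111111111


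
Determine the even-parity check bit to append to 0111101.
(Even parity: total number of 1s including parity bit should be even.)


Number of 1s in data: 5
Parity bit: 1

1


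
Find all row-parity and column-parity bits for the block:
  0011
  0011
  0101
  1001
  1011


Row parities: 00001
Column parities: 0111

Row P: 00001, Col P: 0111, Corner: 1


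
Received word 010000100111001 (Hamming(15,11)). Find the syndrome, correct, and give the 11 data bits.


Syndrome = 7: error at position 7

Data: 00000111001 (corrected bit 7)


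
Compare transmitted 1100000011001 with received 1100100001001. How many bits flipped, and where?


XOR: 0000100010000

2 error(s) at position(s): 4, 8


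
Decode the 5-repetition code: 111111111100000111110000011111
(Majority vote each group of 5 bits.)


Groups: 11111, 11111, 00000, 11111, 00000, 11111
Majority votes: 110101

110101


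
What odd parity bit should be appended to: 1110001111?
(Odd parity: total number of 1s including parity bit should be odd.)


Number of 1s in data: 7
Parity bit: 0

0


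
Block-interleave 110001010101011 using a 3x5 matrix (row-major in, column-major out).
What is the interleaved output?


Matrix:
  11000
  10101
  01011
Read columns: 110101010001011

110101010001011


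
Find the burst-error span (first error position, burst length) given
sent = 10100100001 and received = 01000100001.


XOR: 11100000000

Burst at position 0, length 3


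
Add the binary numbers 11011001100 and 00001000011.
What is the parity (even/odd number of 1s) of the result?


11011001100 = 1740
00001000011 = 67
Sum = 1807 = 11100001111
1s count = 7

odd parity (7 ones in 11100001111)


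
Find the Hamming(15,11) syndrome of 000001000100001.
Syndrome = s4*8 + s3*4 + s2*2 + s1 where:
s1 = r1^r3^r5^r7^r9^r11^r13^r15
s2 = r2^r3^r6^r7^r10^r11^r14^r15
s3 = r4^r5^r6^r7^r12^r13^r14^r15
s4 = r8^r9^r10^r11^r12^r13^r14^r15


s1=1, s2=1, s3=0, s4=0

Syndrome = 3 (error at position 3)


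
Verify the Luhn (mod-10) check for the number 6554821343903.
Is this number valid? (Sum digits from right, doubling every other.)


Luhn sum = 61
61 mod 10 = 1

Invalid (Luhn sum mod 10 = 1)


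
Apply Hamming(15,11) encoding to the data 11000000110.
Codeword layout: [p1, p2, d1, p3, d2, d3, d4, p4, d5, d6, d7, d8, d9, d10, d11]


Parity bits: p1=1, p2=0, p3=1, p4=0

101110000000110


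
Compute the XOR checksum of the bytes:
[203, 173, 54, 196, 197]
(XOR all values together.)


XOR chain: 203 ^ 173 ^ 54 ^ 196 ^ 197 = 81

81


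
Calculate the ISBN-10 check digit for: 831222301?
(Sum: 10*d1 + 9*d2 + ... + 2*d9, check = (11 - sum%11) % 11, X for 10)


Weighted sum: 165
165 mod 11 = 0

Check digit: 0


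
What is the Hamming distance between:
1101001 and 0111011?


XOR: 1010010
Count of 1s: 3

3


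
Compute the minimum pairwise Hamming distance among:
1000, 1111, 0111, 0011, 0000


Comparing all pairs, minimum distance: 1
Can detect 0 errors, correct 0 errors

1


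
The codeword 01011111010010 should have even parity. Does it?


Number of 1s: 8

Yes, parity is correct (8 ones)


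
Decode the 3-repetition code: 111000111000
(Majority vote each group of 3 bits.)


Groups: 111, 000, 111, 000
Majority votes: 1010

1010


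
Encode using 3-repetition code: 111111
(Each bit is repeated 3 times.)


Each bit -> 3 copies

111111111111111111


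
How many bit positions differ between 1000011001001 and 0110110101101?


XOR: 1110101100100
Count of 1s: 7

7


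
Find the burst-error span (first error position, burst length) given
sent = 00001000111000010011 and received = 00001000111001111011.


XOR: 00000000000001101000

Burst at position 13, length 4


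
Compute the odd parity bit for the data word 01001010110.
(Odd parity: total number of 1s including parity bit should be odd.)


Number of 1s in data: 5
Parity bit: 0

0


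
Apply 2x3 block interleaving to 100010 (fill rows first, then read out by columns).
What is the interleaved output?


Matrix:
  100
  010
Read columns: 100100

100100


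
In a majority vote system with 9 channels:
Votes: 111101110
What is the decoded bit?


Ones: 7 out of 9
Threshold: 5

1 (7/9 voted 1)


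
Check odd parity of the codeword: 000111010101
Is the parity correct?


Number of 1s: 6

No, parity error (6 ones)


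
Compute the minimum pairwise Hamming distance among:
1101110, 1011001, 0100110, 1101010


Comparing all pairs, minimum distance: 1
Can detect 0 errors, correct 0 errors

1


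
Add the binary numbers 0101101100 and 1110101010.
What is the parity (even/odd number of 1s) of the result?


0101101100 = 364
1110101010 = 938
Sum = 1302 = 10100010110
1s count = 5

odd parity (5 ones in 10100010110)


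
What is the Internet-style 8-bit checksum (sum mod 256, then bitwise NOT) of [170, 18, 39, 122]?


Sum = 349 mod 256 = 93
Complement = 162

162


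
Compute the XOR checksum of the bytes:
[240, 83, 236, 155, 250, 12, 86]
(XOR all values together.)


XOR chain: 240 ^ 83 ^ 236 ^ 155 ^ 250 ^ 12 ^ 86 = 116

116


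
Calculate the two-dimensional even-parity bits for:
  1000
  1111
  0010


Row parities: 101
Column parities: 0101

Row P: 101, Col P: 0101, Corner: 0


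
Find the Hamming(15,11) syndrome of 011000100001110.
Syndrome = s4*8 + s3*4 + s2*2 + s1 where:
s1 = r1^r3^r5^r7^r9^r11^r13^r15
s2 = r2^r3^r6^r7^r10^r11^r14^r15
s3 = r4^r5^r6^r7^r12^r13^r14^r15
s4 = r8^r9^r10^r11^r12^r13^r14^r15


s1=1, s2=0, s3=0, s4=1

Syndrome = 9 (error at position 9)


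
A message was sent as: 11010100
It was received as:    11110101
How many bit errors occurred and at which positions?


XOR: 00100001

2 error(s) at position(s): 2, 7


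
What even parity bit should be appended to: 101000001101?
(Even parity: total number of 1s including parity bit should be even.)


Number of 1s in data: 5
Parity bit: 1

1


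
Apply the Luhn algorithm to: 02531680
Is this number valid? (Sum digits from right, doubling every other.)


Luhn sum = 21
21 mod 10 = 1

Invalid (Luhn sum mod 10 = 1)


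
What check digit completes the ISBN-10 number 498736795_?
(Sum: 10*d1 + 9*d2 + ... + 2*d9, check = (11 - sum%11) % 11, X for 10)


Weighted sum: 347
347 mod 11 = 6

Check digit: 5


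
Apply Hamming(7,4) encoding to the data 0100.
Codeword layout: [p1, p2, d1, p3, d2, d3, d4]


Parity bits: p1=1, p2=0, p3=1

1001100


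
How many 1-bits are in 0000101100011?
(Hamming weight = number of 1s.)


Counting 1s in 0000101100011

5


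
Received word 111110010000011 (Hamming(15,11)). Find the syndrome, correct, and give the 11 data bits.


Syndrome = 8: error at position 8

Data: 11000000011 (corrected bit 8)


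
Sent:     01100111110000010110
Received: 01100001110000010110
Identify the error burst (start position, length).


XOR: 00000110000000000000

Burst at position 5, length 2


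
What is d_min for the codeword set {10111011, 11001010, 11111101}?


Comparing all pairs, minimum distance: 3
Can detect 2 errors, correct 1 errors

3


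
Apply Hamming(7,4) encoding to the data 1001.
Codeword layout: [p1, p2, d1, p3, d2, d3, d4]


Parity bits: p1=0, p2=0, p3=1

0011001


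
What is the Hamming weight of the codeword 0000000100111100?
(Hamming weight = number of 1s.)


Counting 1s in 0000000100111100

5


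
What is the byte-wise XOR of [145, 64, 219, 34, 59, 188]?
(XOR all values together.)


XOR chain: 145 ^ 64 ^ 219 ^ 34 ^ 59 ^ 188 = 175

175


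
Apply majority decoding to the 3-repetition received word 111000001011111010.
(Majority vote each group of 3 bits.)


Groups: 111, 000, 001, 011, 111, 010
Majority votes: 100110

100110


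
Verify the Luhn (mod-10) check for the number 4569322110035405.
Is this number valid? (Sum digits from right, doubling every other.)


Luhn sum = 53
53 mod 10 = 3

Invalid (Luhn sum mod 10 = 3)


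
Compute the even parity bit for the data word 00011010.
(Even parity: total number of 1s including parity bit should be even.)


Number of 1s in data: 3
Parity bit: 1

1


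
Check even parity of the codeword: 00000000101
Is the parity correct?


Number of 1s: 2

Yes, parity is correct (2 ones)


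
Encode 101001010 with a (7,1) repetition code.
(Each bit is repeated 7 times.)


Each bit -> 7 copies

111111100000001111111000000000000001111111000000011111110000000


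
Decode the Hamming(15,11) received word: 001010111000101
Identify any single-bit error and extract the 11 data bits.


Syndrome = 2: error at position 2

Data: 11011000101 (corrected bit 2)
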